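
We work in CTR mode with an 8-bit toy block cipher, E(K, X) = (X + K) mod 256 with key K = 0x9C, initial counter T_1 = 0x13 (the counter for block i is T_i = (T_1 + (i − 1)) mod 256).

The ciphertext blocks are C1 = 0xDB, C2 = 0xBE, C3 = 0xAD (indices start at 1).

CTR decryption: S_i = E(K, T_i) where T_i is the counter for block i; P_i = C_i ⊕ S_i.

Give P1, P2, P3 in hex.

P1: T = 0x13, S = E(K, T) = 0xAF; 0xDB ⊕ 0xAF = 0x74.
P2: T = 0x14, S = E(K, T) = 0xB0; 0xBE ⊕ 0xB0 = 0x0E.
P3: T = 0x15, S = E(K, T) = 0xB1; 0xAD ⊕ 0xB1 = 0x1C.

P1 = 0x74, P2 = 0x0E, P3 = 0x1C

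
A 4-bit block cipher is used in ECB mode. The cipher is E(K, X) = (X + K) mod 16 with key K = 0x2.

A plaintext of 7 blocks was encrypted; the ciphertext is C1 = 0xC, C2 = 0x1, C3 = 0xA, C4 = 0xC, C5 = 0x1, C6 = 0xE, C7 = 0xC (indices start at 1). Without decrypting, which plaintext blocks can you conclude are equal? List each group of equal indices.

P1 = P4 = P7; P2 = P5

ECB encrypts each block independently with the same key, so equal ciphertext blocks imply equal plaintext blocks.
C1 = C4 = C7 = 0xC, so P1 = P4 = P7.
C2 = C5 = 0x1, so P2 = P5.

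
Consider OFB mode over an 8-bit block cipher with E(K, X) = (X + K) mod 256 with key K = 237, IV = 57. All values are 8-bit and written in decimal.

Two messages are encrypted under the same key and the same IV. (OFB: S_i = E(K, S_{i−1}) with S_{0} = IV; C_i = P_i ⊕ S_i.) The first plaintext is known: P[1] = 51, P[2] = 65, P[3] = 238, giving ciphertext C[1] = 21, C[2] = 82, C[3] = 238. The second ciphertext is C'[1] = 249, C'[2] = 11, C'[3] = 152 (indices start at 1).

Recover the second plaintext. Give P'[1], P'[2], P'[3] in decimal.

In OFB with a reused IV, both messages share the same keystream S_i, so C_i ⊕ C'_i = P_i ⊕ P'_i and thus P'_i = P_i ⊕ C_i ⊕ C'_i.
P'[1]: 51 ⊕ 21 ⊕ 249 = 223.
P'[2]: 65 ⊕ 82 ⊕ 11 = 24.
P'[3]: 238 ⊕ 238 ⊕ 152 = 152.

P'[1] = 223, P'[2] = 24, P'[3] = 152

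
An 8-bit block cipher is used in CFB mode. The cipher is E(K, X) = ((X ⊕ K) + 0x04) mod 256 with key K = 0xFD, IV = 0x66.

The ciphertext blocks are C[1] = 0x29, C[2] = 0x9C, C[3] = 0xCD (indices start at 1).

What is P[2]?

CFB decryption: P_i = C_i ⊕ E(K, C_{i−1}), with C_{0} = IV.
P[2]: E(K, 0x29) = 0xD8; 0x9C ⊕ 0xD8 = 0x44.

P[2] = 0x44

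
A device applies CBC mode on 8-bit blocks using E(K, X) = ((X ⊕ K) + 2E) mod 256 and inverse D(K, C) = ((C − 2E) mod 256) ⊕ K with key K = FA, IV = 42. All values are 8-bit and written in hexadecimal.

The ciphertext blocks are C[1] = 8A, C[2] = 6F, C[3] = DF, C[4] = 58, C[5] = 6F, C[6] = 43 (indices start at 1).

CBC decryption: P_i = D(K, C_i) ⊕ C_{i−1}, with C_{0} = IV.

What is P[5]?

P[5]: D(K, 6F) = BB; BB ⊕ 58 = E3.

P[5] = E3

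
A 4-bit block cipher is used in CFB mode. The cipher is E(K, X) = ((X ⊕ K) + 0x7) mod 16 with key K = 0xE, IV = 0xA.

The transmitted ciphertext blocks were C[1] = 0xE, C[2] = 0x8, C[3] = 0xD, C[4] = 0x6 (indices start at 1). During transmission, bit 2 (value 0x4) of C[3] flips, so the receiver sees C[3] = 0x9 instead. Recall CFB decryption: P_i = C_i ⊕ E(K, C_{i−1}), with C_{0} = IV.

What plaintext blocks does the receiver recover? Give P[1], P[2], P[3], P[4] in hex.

P[1] = 0x5, P[2] = 0xF, P[3] = 0x4, P[4] = 0x8

Only C[3] changed, to 0x9. In CFB, a change in C_i flips the same bit in P_i and garbles P_{i+1}. Decrypting the received ciphertext:
P[1]: E(K, 0xA) = 0xB; 0xE ⊕ 0xB = 0x5.
P[2]: E(K, 0xE) = 0x7; 0x8 ⊕ 0x7 = 0xF.
P[3]: E(K, 0x8) = 0xD; 0x9 ⊕ 0xD = 0x4.
P[4]: E(K, 0x9) = 0xE; 0x6 ⊕ 0xE = 0x8.
Blocks that differ from the original plaintext: P[3], P[4].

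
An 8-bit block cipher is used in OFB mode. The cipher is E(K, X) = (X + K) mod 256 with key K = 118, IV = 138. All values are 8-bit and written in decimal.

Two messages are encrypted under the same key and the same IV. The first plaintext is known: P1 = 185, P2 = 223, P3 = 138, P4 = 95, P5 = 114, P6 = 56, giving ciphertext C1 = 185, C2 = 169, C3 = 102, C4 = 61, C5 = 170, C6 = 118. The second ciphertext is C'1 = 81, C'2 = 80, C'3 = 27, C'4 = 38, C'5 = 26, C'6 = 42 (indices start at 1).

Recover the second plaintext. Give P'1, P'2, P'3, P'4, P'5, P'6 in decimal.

In OFB with a reused IV, both messages share the same keystream S_i, so C_i ⊕ C'_i = P_i ⊕ P'_i and thus P'_i = P_i ⊕ C_i ⊕ C'_i.
P'1: 185 ⊕ 185 ⊕ 81 = 81.
P'2: 223 ⊕ 169 ⊕ 80 = 38.
P'3: 138 ⊕ 102 ⊕ 27 = 247.
P'4: 95 ⊕ 61 ⊕ 38 = 68.
P'5: 114 ⊕ 170 ⊕ 26 = 194.
P'6: 56 ⊕ 118 ⊕ 42 = 100.

P'1 = 81, P'2 = 38, P'3 = 247, P'4 = 68, P'5 = 194, P'6 = 100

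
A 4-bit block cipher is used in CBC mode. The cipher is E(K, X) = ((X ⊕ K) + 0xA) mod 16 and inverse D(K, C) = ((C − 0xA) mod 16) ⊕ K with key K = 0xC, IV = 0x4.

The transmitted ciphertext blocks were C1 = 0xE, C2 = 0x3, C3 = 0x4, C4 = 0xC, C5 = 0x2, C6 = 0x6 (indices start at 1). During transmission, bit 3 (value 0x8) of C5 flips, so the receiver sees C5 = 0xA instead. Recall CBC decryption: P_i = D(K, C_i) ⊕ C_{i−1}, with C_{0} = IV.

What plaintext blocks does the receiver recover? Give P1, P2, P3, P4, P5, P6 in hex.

Only C5 changed, to 0xA. In CBC, a change in C_i garbles P_i and flips the same bit in P_{i+1}. Decrypting the received ciphertext:
P1: D(K, 0xE) = 0x8; 0x8 ⊕ 0x4 = 0xC.
P2: D(K, 0x3) = 0x5; 0x5 ⊕ 0xE = 0xB.
P3: D(K, 0x4) = 0x6; 0x6 ⊕ 0x3 = 0x5.
P4: D(K, 0xC) = 0xE; 0xE ⊕ 0x4 = 0xA.
P5: D(K, 0xA) = 0xC; 0xC ⊕ 0xC = 0x0.
P6: D(K, 0x6) = 0x0; 0x0 ⊕ 0xA = 0xA.
Blocks that differ from the original plaintext: P5, P6.

P1 = 0xC, P2 = 0xB, P3 = 0x5, P4 = 0xA, P5 = 0x0, P6 = 0xA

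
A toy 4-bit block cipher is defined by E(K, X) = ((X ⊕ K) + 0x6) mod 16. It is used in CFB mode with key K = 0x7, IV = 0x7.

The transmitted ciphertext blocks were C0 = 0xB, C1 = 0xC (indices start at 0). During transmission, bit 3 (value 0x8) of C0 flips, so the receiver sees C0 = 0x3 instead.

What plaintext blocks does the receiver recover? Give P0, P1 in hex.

CFB decryption: P_i = C_i ⊕ E(K, C_{i−1}), with C_{−1} = IV.
Only C0 changed, to 0x3. In CFB, a change in C_i flips the same bit in P_i and garbles P_{i+1}. Decrypting the received ciphertext:
P0: E(K, 0x7) = 0x6; 0x3 ⊕ 0x6 = 0x5.
P1: E(K, 0x3) = 0xA; 0xC ⊕ 0xA = 0x6.
Blocks that differ from the original plaintext: P0, P1.

P0 = 0x5, P1 = 0x6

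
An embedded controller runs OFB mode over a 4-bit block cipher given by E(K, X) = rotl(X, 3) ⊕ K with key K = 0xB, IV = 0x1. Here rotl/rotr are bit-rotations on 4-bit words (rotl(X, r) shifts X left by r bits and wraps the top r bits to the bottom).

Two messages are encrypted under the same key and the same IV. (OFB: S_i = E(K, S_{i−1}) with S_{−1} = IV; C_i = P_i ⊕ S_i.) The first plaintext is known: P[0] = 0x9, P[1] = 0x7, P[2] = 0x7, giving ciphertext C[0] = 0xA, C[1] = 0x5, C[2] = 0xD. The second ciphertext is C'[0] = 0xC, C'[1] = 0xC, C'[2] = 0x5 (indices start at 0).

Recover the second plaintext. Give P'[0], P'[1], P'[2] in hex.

P'[0] = 0xF, P'[1] = 0xE, P'[2] = 0xF

In OFB with a reused IV, both messages share the same keystream S_i, so C_i ⊕ C'_i = P_i ⊕ P'_i and thus P'_i = P_i ⊕ C_i ⊕ C'_i.
P'[0]: 0x9 ⊕ 0xA ⊕ 0xC = 0xF.
P'[1]: 0x7 ⊕ 0x5 ⊕ 0xC = 0xE.
P'[2]: 0x7 ⊕ 0xD ⊕ 0x5 = 0xF.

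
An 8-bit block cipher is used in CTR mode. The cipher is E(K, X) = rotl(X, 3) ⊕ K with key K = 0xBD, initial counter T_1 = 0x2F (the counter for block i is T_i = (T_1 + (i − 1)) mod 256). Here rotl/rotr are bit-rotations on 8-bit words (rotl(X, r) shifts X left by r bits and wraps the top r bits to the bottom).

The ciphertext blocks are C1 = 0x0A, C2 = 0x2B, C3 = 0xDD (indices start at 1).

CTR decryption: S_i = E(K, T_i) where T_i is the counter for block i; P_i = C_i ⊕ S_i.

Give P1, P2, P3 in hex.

P1: T = 0x2F, S = E(K, T) = 0xC4; 0x0A ⊕ 0xC4 = 0xCE.
P2: T = 0x30, S = E(K, T) = 0x3C; 0x2B ⊕ 0x3C = 0x17.
P3: T = 0x31, S = E(K, T) = 0x34; 0xDD ⊕ 0x34 = 0xE9.

P1 = 0xCE, P2 = 0x17, P3 = 0xE9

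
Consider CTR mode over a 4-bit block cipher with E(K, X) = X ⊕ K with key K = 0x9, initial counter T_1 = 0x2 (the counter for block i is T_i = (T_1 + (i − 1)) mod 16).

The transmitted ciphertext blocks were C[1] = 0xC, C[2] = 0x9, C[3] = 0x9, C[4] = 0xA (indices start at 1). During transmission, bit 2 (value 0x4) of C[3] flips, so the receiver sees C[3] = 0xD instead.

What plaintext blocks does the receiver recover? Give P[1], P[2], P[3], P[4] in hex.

P[1] = 0x7, P[2] = 0x3, P[3] = 0x0, P[4] = 0x6

CTR decryption: S_i = E(K, T_i) where T_i is the counter for block i; P_i = C_i ⊕ S_i.
Only C[3] changed, to 0xD. In CTR, a change in C_i flips the same bit in P_i only; the keystream is unaffected. Decrypting the received ciphertext:
P[1]: T = 0x2, S = E(K, T) = 0xB; 0xC ⊕ 0xB = 0x7.
P[2]: T = 0x3, S = E(K, T) = 0xA; 0x9 ⊕ 0xA = 0x3.
P[3]: T = 0x4, S = E(K, T) = 0xD; 0xD ⊕ 0xD = 0x0.
P[4]: T = 0x5, S = E(K, T) = 0xC; 0xA ⊕ 0xC = 0x6.
Blocks that differ from the original plaintext: P[3].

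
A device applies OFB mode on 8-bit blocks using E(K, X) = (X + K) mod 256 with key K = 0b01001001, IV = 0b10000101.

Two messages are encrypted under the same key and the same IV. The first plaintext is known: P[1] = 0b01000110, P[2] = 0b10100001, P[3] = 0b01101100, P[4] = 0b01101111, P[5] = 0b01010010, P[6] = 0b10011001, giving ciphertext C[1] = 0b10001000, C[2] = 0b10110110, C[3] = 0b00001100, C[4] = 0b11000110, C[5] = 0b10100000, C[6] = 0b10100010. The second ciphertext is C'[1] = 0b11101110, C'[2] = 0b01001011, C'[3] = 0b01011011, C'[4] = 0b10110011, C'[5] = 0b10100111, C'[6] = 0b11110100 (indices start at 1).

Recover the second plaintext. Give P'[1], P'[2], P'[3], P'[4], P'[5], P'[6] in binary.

In OFB with a reused IV, both messages share the same keystream S_i, so C_i ⊕ C'_i = P_i ⊕ P'_i and thus P'_i = P_i ⊕ C_i ⊕ C'_i.
P'[1]: 0b01000110 ⊕ 0b10001000 ⊕ 0b11101110 = 0b00100000.
P'[2]: 0b10100001 ⊕ 0b10110110 ⊕ 0b01001011 = 0b01011100.
P'[3]: 0b01101100 ⊕ 0b00001100 ⊕ 0b01011011 = 0b00111011.
P'[4]: 0b01101111 ⊕ 0b11000110 ⊕ 0b10110011 = 0b00011010.
P'[5]: 0b01010010 ⊕ 0b10100000 ⊕ 0b10100111 = 0b01010101.
P'[6]: 0b10011001 ⊕ 0b10100010 ⊕ 0b11110100 = 0b11001111.

P'[1] = 0b00100000, P'[2] = 0b01011100, P'[3] = 0b00111011, P'[4] = 0b00011010, P'[5] = 0b01010101, P'[6] = 0b11001111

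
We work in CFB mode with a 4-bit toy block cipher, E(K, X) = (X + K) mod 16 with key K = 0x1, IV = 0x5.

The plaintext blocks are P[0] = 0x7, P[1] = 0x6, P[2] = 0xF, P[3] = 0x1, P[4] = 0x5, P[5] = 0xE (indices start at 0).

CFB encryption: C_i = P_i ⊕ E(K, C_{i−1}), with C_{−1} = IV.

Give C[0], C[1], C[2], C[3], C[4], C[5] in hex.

C[0]: E(K, 0x5) = 0x6; 0x7 ⊕ 0x6 = 0x1.
C[1]: E(K, 0x1) = 0x2; 0x6 ⊕ 0x2 = 0x4.
C[2]: E(K, 0x4) = 0x5; 0xF ⊕ 0x5 = 0xA.
C[3]: E(K, 0xA) = 0xB; 0x1 ⊕ 0xB = 0xA.
C[4]: E(K, 0xA) = 0xB; 0x5 ⊕ 0xB = 0xE.
C[5]: E(K, 0xE) = 0xF; 0xE ⊕ 0xF = 0x1.

C[0] = 0x1, C[1] = 0x4, C[2] = 0xA, C[3] = 0xA, C[4] = 0xE, C[5] = 0x1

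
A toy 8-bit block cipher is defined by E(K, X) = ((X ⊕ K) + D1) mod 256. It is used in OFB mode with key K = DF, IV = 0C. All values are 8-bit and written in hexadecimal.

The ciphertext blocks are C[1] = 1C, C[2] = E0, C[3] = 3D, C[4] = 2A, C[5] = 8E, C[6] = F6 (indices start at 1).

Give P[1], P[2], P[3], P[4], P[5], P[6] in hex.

OFB decryption: S_i = E(K, S_{i−1}) with S_{0} = IV; P_i = C_i ⊕ S_i.
P[1]: S = E(K, 0C) = A4; 1C ⊕ A4 = B8.
P[2]: S = E(K, A4) = 4C; E0 ⊕ 4C = AC.
P[3]: S = E(K, 4C) = 64; 3D ⊕ 64 = 59.
P[4]: S = E(K, 64) = 8C; 2A ⊕ 8C = A6.
P[5]: S = E(K, 8C) = 24; 8E ⊕ 24 = AA.
P[6]: S = E(K, 24) = CC; F6 ⊕ CC = 3A.

P[1] = B8, P[2] = AC, P[3] = 59, P[4] = A6, P[5] = AA, P[6] = 3A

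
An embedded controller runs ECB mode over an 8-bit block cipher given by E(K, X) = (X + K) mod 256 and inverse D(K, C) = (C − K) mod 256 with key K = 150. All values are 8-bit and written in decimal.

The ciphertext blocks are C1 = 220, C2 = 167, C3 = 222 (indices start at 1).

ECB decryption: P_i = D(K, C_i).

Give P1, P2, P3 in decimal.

P1: D(K, 220) = 70.
P2: D(K, 167) = 17.
P3: D(K, 222) = 72.

P1 = 70, P2 = 17, P3 = 72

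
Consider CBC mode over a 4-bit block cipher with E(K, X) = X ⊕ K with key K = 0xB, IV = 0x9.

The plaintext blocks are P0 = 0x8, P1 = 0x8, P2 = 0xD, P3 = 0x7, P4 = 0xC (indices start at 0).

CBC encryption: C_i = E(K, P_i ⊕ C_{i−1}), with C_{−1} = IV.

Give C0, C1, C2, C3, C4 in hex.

C0: P0 ⊕ 0x9 = 0x1; E(K, 0x1) = 0xA.
C1: P1 ⊕ 0xA = 0x2; E(K, 0x2) = 0x9.
C2: P2 ⊕ 0x9 = 0x4; E(K, 0x4) = 0xF.
C3: P3 ⊕ 0xF = 0x8; E(K, 0x8) = 0x3.
C4: P4 ⊕ 0x3 = 0xF; E(K, 0xF) = 0x4.

C0 = 0xA, C1 = 0x9, C2 = 0xF, C3 = 0x3, C4 = 0x4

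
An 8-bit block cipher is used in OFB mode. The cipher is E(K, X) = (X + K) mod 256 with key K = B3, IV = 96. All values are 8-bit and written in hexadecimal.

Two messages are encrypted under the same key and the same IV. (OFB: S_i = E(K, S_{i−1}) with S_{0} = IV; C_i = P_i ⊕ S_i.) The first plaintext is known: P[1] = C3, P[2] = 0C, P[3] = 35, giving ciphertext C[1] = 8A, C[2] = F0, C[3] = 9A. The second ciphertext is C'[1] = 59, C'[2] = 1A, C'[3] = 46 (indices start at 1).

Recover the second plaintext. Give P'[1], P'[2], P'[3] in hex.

P'[1] = 10, P'[2] = E6, P'[3] = E9

In OFB with a reused IV, both messages share the same keystream S_i, so C_i ⊕ C'_i = P_i ⊕ P'_i and thus P'_i = P_i ⊕ C_i ⊕ C'_i.
P'[1]: C3 ⊕ 8A ⊕ 59 = 10.
P'[2]: 0C ⊕ F0 ⊕ 1A = E6.
P'[3]: 35 ⊕ 9A ⊕ 46 = E9.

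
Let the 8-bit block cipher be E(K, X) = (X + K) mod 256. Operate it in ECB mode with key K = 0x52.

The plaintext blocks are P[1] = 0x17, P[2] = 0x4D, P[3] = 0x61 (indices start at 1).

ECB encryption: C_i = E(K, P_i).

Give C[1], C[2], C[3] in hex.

C[1] = 0x69, C[2] = 0x9F, C[3] = 0xB3

C[1]: E(K, 0x17) = 0x69.
C[2]: E(K, 0x4D) = 0x9F.
C[3]: E(K, 0x61) = 0xB3.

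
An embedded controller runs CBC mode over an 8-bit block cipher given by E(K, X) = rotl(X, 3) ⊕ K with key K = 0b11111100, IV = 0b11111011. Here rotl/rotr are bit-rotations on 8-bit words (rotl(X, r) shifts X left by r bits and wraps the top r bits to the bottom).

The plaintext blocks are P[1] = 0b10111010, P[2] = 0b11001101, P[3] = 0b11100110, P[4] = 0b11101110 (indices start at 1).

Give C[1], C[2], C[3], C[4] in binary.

C[1] = 0b11110110, C[2] = 0b00100101, C[3] = 0b11100010, C[4] = 0b10011100

CBC encryption: C_i = E(K, P_i ⊕ C_{i−1}), with C_{0} = IV.
C[1]: P[1] ⊕ 0b11111011 = 0b01000001; E(K, 0b01000001) = 0b11110110.
C[2]: P[2] ⊕ 0b11110110 = 0b00111011; E(K, 0b00111011) = 0b00100101.
C[3]: P[3] ⊕ 0b00100101 = 0b11000011; E(K, 0b11000011) = 0b11100010.
C[4]: P[4] ⊕ 0b11100010 = 0b00001100; E(K, 0b00001100) = 0b10011100.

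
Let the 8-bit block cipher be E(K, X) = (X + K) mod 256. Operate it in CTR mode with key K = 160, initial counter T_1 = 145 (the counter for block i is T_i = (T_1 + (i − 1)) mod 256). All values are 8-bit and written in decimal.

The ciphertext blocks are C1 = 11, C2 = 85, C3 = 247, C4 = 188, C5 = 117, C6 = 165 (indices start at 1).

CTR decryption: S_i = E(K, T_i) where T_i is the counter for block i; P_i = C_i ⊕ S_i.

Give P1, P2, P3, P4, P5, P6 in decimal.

P1: T = 145, S = E(K, T) = 49; 11 ⊕ 49 = 58.
P2: T = 146, S = E(K, T) = 50; 85 ⊕ 50 = 103.
P3: T = 147, S = E(K, T) = 51; 247 ⊕ 51 = 196.
P4: T = 148, S = E(K, T) = 52; 188 ⊕ 52 = 136.
P5: T = 149, S = E(K, T) = 53; 117 ⊕ 53 = 64.
P6: T = 150, S = E(K, T) = 54; 165 ⊕ 54 = 147.

P1 = 58, P2 = 103, P3 = 196, P4 = 136, P5 = 64, P6 = 147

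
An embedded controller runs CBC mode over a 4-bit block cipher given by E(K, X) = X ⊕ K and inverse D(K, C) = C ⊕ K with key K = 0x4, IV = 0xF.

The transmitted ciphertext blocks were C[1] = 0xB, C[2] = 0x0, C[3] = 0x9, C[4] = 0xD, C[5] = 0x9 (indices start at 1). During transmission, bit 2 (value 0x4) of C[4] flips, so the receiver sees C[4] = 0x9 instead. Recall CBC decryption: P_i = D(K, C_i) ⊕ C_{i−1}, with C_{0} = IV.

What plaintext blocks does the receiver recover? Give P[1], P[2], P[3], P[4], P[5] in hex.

P[1] = 0x0, P[2] = 0xF, P[3] = 0xD, P[4] = 0x4, P[5] = 0x4

Only C[4] changed, to 0x9. In CBC, a change in C_i garbles P_i and flips the same bit in P_{i+1}. Decrypting the received ciphertext:
P[1]: D(K, 0xB) = 0xF; 0xF ⊕ 0xF = 0x0.
P[2]: D(K, 0x0) = 0x4; 0x4 ⊕ 0xB = 0xF.
P[3]: D(K, 0x9) = 0xD; 0xD ⊕ 0x0 = 0xD.
P[4]: D(K, 0x9) = 0xD; 0xD ⊕ 0x9 = 0x4.
P[5]: D(K, 0x9) = 0xD; 0xD ⊕ 0x9 = 0x4.
Blocks that differ from the original plaintext: P[4], P[5].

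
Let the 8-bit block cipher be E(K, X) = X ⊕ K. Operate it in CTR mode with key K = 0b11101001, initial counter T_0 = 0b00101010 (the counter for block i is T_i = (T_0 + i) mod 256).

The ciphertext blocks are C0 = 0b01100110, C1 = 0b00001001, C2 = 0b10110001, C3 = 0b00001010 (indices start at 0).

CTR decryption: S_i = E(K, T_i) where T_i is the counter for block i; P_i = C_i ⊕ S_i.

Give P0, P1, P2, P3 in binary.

P0: T = 0b00101010, S = E(K, T) = 0b11000011; 0b01100110 ⊕ 0b11000011 = 0b10100101.
P1: T = 0b00101011, S = E(K, T) = 0b11000010; 0b00001001 ⊕ 0b11000010 = 0b11001011.
P2: T = 0b00101100, S = E(K, T) = 0b11000101; 0b10110001 ⊕ 0b11000101 = 0b01110100.
P3: T = 0b00101101, S = E(K, T) = 0b11000100; 0b00001010 ⊕ 0b11000100 = 0b11001110.

P0 = 0b10100101, P1 = 0b11001011, P2 = 0b01110100, P3 = 0b11001110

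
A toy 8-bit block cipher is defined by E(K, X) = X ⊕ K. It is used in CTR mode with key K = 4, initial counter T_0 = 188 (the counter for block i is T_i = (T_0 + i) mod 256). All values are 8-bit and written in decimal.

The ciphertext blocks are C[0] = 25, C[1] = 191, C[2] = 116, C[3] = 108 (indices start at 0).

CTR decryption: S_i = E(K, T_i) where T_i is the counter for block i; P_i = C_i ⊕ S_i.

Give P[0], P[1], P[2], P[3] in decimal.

P[0] = 161, P[1] = 6, P[2] = 206, P[3] = 215

P[0]: T = 188, S = E(K, T) = 184; 25 ⊕ 184 = 161.
P[1]: T = 189, S = E(K, T) = 185; 191 ⊕ 185 = 6.
P[2]: T = 190, S = E(K, T) = 186; 116 ⊕ 186 = 206.
P[3]: T = 191, S = E(K, T) = 187; 108 ⊕ 187 = 215.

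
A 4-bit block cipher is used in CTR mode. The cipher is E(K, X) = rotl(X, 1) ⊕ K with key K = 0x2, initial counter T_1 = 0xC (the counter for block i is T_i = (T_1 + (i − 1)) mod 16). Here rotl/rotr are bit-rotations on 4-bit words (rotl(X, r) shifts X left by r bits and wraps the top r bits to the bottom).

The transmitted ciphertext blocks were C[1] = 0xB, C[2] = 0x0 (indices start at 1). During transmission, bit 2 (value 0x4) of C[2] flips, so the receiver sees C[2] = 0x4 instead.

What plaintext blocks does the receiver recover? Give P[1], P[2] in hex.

CTR decryption: S_i = E(K, T_i) where T_i is the counter for block i; P_i = C_i ⊕ S_i.
Only C[2] changed, to 0x4. In CTR, a change in C_i flips the same bit in P_i only; the keystream is unaffected. Decrypting the received ciphertext:
P[1]: T = 0xC, S = E(K, T) = 0xB; 0xB ⊕ 0xB = 0x0.
P[2]: T = 0xD, S = E(K, T) = 0x9; 0x4 ⊕ 0x9 = 0xD.
Blocks that differ from the original plaintext: P[2].

P[1] = 0x0, P[2] = 0xD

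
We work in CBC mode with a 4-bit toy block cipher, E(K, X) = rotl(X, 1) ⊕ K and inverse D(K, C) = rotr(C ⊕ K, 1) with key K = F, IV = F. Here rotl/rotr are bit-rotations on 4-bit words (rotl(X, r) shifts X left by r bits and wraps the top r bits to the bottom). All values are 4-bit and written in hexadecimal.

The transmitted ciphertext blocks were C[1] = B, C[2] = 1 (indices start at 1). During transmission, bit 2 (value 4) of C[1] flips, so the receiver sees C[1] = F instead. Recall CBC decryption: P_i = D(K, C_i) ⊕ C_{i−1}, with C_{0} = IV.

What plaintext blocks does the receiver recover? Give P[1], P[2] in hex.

P[1] = F, P[2] = 8

Only C[1] changed, to F. In CBC, a change in C_i garbles P_i and flips the same bit in P_{i+1}. Decrypting the received ciphertext:
P[1]: D(K, F) = 0; 0 ⊕ F = F.
P[2]: D(K, 1) = 7; 7 ⊕ F = 8.
Blocks that differ from the original plaintext: P[1], P[2].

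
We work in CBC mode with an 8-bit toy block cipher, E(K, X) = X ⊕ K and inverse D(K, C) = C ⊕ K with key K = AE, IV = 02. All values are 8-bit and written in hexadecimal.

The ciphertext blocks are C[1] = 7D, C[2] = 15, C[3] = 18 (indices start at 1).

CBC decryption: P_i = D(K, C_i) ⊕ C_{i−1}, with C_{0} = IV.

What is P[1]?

P[1] = D1

P[1]: D(K, 7D) = D3; D3 ⊕ 02 = D1.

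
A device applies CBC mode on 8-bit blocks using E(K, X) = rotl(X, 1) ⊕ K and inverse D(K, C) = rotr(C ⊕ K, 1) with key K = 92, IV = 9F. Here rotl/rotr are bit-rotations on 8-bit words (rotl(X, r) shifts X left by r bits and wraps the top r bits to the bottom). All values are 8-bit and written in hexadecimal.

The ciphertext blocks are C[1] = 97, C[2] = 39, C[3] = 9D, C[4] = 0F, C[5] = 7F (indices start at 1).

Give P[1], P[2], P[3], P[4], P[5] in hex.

CBC decryption: P_i = D(K, C_i) ⊕ C_{i−1}, with C_{0} = IV.
P[1]: D(K, 97) = 82; 82 ⊕ 9F = 1D.
P[2]: D(K, 39) = D5; D5 ⊕ 97 = 42.
P[3]: D(K, 9D) = 87; 87 ⊕ 39 = BE.
P[4]: D(K, 0F) = CE; CE ⊕ 9D = 53.
P[5]: D(K, 7F) = F6; F6 ⊕ 0F = F9.

P[1] = 1D, P[2] = 42, P[3] = BE, P[4] = 53, P[5] = F9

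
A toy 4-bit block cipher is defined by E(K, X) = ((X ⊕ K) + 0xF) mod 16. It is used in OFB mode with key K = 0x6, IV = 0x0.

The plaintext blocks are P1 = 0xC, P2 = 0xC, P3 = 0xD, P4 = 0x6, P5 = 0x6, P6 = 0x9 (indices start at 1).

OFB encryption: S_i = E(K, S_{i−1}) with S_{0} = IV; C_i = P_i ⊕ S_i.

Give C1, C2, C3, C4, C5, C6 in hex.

C1: S = E(K, 0x0) = 0x5; 0xC ⊕ 0x5 = 0x9.
C2: S = E(K, 0x5) = 0x2; 0xC ⊕ 0x2 = 0xE.
C3: S = E(K, 0x2) = 0x3; 0xD ⊕ 0x3 = 0xE.
C4: S = E(K, 0x3) = 0x4; 0x6 ⊕ 0x4 = 0x2.
C5: S = E(K, 0x4) = 0x1; 0x6 ⊕ 0x1 = 0x7.
C6: S = E(K, 0x1) = 0x6; 0x9 ⊕ 0x6 = 0xF.

C1 = 0x9, C2 = 0xE, C3 = 0xE, C4 = 0x2, C5 = 0x7, C6 = 0xF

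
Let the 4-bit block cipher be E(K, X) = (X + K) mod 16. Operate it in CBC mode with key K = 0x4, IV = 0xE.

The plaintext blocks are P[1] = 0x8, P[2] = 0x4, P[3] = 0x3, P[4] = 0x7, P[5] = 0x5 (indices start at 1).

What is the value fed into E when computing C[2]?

0xE

CBC encryption: C_i = E(K, P_i ⊕ C_{i−1}), with C_{0} = IV.
C[1]: P[1] ⊕ 0xE = 0x6; E(K, 0x6) = 0xA.
C[2]: P[2] ⊕ 0xA = 0xE; E(K, 0xE) = 0x2.
So the input to E for block [2] is 0xE.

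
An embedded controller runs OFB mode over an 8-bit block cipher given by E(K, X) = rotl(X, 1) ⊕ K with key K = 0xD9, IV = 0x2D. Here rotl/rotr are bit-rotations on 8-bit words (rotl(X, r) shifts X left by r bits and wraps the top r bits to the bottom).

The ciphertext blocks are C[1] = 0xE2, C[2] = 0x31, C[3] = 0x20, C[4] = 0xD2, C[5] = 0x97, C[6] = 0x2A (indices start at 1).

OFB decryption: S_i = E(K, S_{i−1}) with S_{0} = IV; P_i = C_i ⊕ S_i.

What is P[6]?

P[6] = 0x04

P[1]: S = E(K, 0x2D) = 0x83; 0xE2 ⊕ 0x83 = 0x61.
P[2]: S = E(K, 0x83) = 0xDE; 0x31 ⊕ 0xDE = 0xEF.
P[3]: S = E(K, 0xDE) = 0x64; 0x20 ⊕ 0x64 = 0x44.
P[4]: S = E(K, 0x64) = 0x11; 0xD2 ⊕ 0x11 = 0xC3.
P[5]: S = E(K, 0x11) = 0xFB; 0x97 ⊕ 0xFB = 0x6C.
P[6]: S = E(K, 0xFB) = 0x2E; 0x2A ⊕ 0x2E = 0x04.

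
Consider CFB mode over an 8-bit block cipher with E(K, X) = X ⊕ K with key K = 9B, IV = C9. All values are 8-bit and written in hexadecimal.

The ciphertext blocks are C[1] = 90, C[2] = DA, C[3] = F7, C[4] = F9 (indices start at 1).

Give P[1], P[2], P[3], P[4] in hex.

CFB decryption: P_i = C_i ⊕ E(K, C_{i−1}), with C_{0} = IV.
P[1]: E(K, C9) = 52; 90 ⊕ 52 = C2.
P[2]: E(K, 90) = 0B; DA ⊕ 0B = D1.
P[3]: E(K, DA) = 41; F7 ⊕ 41 = B6.
P[4]: E(K, F7) = 6C; F9 ⊕ 6C = 95.

P[1] = C2, P[2] = D1, P[3] = B6, P[4] = 95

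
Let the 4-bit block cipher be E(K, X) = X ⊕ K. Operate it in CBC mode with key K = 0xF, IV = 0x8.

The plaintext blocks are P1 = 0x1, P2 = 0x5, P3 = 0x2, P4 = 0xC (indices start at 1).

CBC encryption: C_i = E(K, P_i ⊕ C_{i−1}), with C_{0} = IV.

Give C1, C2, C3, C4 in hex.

C1 = 0x6, C2 = 0xC, C3 = 0x1, C4 = 0x2

C1: P1 ⊕ 0x8 = 0x9; E(K, 0x9) = 0x6.
C2: P2 ⊕ 0x6 = 0x3; E(K, 0x3) = 0xC.
C3: P3 ⊕ 0xC = 0xE; E(K, 0xE) = 0x1.
C4: P4 ⊕ 0x1 = 0xD; E(K, 0xD) = 0x2.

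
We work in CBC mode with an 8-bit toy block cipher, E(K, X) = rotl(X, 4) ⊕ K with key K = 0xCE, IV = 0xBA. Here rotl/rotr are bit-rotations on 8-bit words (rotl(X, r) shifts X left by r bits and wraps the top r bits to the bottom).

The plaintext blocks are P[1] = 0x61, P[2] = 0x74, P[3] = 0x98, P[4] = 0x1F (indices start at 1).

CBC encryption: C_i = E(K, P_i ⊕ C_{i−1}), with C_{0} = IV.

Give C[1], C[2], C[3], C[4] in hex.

C[1] = 0x73, C[2] = 0xBE, C[3] = 0xAC, C[4] = 0xF5

C[1]: P[1] ⊕ 0xBA = 0xDB; E(K, 0xDB) = 0x73.
C[2]: P[2] ⊕ 0x73 = 0x07; E(K, 0x07) = 0xBE.
C[3]: P[3] ⊕ 0xBE = 0x26; E(K, 0x26) = 0xAC.
C[4]: P[4] ⊕ 0xAC = 0xB3; E(K, 0xB3) = 0xF5.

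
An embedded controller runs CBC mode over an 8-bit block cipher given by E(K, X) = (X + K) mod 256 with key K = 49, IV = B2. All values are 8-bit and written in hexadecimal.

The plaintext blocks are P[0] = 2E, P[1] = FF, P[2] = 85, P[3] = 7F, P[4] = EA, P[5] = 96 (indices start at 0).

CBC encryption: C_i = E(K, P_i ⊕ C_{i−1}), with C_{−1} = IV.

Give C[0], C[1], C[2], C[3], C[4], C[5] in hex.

C[0]: P[0] ⊕ B2 = 9C; E(K, 9C) = E5.
C[1]: P[1] ⊕ E5 = 1A; E(K, 1A) = 63.
C[2]: P[2] ⊕ 63 = E6; E(K, E6) = 2F.
C[3]: P[3] ⊕ 2F = 50; E(K, 50) = 99.
C[4]: P[4] ⊕ 99 = 73; E(K, 73) = BC.
C[5]: P[5] ⊕ BC = 2A; E(K, 2A) = 73.

C[0] = E5, C[1] = 63, C[2] = 2F, C[3] = 99, C[4] = BC, C[5] = 73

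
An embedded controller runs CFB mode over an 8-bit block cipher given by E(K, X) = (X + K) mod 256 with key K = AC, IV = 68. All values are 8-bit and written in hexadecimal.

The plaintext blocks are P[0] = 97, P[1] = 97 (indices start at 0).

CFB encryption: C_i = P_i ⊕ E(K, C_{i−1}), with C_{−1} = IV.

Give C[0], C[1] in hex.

C[0]: E(K, 68) = 14; 97 ⊕ 14 = 83.
C[1]: E(K, 83) = 2F; 97 ⊕ 2F = B8.

C[0] = 83, C[1] = B8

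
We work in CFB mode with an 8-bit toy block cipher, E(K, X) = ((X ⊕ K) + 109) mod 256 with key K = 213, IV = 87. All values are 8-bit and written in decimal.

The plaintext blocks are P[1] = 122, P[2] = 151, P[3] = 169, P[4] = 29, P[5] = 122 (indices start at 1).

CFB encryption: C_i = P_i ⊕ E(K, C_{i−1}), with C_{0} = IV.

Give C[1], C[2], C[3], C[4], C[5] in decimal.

C[1]: E(K, 87) = 239; 122 ⊕ 239 = 149.
C[2]: E(K, 149) = 173; 151 ⊕ 173 = 58.
C[3]: E(K, 58) = 92; 169 ⊕ 92 = 245.
C[4]: E(K, 245) = 141; 29 ⊕ 141 = 144.
C[5]: E(K, 144) = 178; 122 ⊕ 178 = 200.

C[1] = 149, C[2] = 58, C[3] = 245, C[4] = 144, C[5] = 200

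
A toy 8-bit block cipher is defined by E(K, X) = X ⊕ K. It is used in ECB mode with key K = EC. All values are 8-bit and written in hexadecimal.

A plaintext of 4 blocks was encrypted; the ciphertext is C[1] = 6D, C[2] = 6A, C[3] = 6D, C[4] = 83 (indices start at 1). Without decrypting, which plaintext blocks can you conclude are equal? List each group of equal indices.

P[1] = P[3]

ECB encrypts each block independently with the same key, so equal ciphertext blocks imply equal plaintext blocks.
C[1] = C[3] = 6D, so P[1] = P[3].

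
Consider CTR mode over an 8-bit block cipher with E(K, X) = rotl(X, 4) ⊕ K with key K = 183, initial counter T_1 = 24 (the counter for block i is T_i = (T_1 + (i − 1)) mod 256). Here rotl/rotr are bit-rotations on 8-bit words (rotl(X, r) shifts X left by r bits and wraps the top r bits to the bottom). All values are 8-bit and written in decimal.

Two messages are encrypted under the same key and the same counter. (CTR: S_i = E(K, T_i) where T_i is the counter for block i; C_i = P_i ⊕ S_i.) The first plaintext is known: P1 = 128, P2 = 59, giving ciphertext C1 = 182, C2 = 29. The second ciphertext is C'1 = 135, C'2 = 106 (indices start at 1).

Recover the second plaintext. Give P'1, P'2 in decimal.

P'1 = 177, P'2 = 76

In CTR with a reused counter, both messages share the same keystream S_i, so C_i ⊕ C'_i = P_i ⊕ P'_i and thus P'_i = P_i ⊕ C_i ⊕ C'_i.
P'1: 128 ⊕ 182 ⊕ 135 = 177.
P'2: 59 ⊕ 29 ⊕ 106 = 76.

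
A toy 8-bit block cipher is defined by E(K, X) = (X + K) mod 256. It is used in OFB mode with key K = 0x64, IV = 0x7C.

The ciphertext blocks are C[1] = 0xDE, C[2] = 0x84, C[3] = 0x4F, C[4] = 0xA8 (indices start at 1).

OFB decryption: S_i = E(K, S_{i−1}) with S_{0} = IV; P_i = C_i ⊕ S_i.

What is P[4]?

P[1]: S = E(K, 0x7C) = 0xE0; 0xDE ⊕ 0xE0 = 0x3E.
P[2]: S = E(K, 0xE0) = 0x44; 0x84 ⊕ 0x44 = 0xC0.
P[3]: S = E(K, 0x44) = 0xA8; 0x4F ⊕ 0xA8 = 0xE7.
P[4]: S = E(K, 0xA8) = 0x0C; 0xA8 ⊕ 0x0C = 0xA4.

P[4] = 0xA4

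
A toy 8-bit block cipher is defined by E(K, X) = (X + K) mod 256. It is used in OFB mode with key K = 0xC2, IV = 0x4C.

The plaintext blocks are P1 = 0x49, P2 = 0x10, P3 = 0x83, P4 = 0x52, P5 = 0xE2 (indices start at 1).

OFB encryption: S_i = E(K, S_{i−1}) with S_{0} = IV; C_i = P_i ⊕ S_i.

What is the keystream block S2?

0xD0

C1: S = E(K, 0x4C) = 0x0E; 0x49 ⊕ 0x0E = 0x47.
C2: S = E(K, 0x0E) = 0xD0; 0x10 ⊕ 0xD0 = 0xC0.
So S2 = 0xD0.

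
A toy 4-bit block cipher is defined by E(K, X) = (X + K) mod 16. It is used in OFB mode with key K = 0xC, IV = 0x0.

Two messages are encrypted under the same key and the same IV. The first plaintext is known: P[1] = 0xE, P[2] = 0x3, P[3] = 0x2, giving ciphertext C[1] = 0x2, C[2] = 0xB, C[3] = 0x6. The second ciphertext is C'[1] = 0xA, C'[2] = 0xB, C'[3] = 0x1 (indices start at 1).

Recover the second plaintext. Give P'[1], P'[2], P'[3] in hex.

P'[1] = 0x6, P'[2] = 0x3, P'[3] = 0x5

In OFB with a reused IV, both messages share the same keystream S_i, so C_i ⊕ C'_i = P_i ⊕ P'_i and thus P'_i = P_i ⊕ C_i ⊕ C'_i.
P'[1]: 0xE ⊕ 0x2 ⊕ 0xA = 0x6.
P'[2]: 0x3 ⊕ 0xB ⊕ 0xB = 0x3.
P'[3]: 0x2 ⊕ 0x6 ⊕ 0x1 = 0x5.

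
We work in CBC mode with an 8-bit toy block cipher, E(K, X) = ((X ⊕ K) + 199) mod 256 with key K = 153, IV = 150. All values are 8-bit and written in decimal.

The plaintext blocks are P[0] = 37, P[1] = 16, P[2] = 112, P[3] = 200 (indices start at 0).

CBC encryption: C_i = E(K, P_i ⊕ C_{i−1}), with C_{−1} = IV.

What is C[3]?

C[3] = 147

C[0]: P[0] ⊕ 150 = 179; E(K, 179) = 241.
C[1]: P[1] ⊕ 241 = 225; E(K, 225) = 63.
C[2]: P[2] ⊕ 63 = 79; E(K, 79) = 157.
C[3]: P[3] ⊕ 157 = 85; E(K, 85) = 147.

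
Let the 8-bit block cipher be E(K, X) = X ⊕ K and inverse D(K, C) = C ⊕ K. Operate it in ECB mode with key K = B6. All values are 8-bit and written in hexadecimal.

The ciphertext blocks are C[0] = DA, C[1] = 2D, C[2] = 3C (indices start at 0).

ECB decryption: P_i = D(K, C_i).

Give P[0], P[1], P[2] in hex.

P[0] = 6C, P[1] = 9B, P[2] = 8A

P[0]: D(K, DA) = 6C.
P[1]: D(K, 2D) = 9B.
P[2]: D(K, 3C) = 8A.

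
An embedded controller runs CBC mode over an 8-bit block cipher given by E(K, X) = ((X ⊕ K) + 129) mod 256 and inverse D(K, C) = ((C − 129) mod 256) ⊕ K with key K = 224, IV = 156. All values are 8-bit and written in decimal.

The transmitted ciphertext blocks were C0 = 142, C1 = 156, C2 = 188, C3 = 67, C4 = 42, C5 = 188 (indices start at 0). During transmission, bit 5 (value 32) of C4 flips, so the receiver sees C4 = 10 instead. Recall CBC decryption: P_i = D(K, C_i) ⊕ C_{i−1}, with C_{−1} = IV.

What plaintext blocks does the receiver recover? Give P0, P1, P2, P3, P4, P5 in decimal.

P0 = 113, P1 = 117, P2 = 71, P3 = 158, P4 = 42, P5 = 209

Only C4 changed, to 10. In CBC, a change in C_i garbles P_i and flips the same bit in P_{i+1}. Decrypting the received ciphertext:
P0: D(K, 142) = 237; 237 ⊕ 156 = 113.
P1: D(K, 156) = 251; 251 ⊕ 142 = 117.
P2: D(K, 188) = 219; 219 ⊕ 156 = 71.
P3: D(K, 67) = 34; 34 ⊕ 188 = 158.
P4: D(K, 10) = 105; 105 ⊕ 67 = 42.
P5: D(K, 188) = 219; 219 ⊕ 10 = 209.
Blocks that differ from the original plaintext: P4, P5.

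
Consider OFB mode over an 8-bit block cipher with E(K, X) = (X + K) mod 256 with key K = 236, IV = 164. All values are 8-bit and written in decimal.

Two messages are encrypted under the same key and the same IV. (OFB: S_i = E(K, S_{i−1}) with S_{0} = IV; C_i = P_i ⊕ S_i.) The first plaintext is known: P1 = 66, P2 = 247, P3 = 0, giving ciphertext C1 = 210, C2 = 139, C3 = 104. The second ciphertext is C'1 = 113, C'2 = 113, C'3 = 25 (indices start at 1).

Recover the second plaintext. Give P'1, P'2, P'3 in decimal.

P'1 = 225, P'2 = 13, P'3 = 113

In OFB with a reused IV, both messages share the same keystream S_i, so C_i ⊕ C'_i = P_i ⊕ P'_i and thus P'_i = P_i ⊕ C_i ⊕ C'_i.
P'1: 66 ⊕ 210 ⊕ 113 = 225.
P'2: 247 ⊕ 139 ⊕ 113 = 13.
P'3: 0 ⊕ 104 ⊕ 25 = 113.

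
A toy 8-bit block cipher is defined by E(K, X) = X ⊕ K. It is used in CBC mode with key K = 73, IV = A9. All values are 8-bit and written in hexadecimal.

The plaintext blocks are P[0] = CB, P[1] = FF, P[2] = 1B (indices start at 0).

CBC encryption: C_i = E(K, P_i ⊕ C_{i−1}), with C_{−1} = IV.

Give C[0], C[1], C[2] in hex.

C[0]: P[0] ⊕ A9 = 62; E(K, 62) = 11.
C[1]: P[1] ⊕ 11 = EE; E(K, EE) = 9D.
C[2]: P[2] ⊕ 9D = 86; E(K, 86) = F5.

C[0] = 11, C[1] = 9D, C[2] = F5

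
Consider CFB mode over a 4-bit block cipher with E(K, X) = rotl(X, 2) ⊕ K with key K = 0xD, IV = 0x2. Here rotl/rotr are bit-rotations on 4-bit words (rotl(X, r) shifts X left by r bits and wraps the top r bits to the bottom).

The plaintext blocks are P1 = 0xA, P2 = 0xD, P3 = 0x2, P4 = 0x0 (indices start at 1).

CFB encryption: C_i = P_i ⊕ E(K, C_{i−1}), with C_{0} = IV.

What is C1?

C1: E(K, 0x2) = 0x5; 0xA ⊕ 0x5 = 0xF.

C1 = 0xF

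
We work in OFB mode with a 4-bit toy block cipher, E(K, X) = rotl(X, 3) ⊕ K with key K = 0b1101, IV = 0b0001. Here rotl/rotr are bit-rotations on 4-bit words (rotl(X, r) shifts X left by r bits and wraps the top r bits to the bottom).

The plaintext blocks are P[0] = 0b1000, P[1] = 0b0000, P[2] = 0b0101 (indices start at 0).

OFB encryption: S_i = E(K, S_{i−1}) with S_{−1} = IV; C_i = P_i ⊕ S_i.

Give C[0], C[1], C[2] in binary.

C[0]: S = E(K, 0b0001) = 0b0101; 0b1000 ⊕ 0b0101 = 0b1101.
C[1]: S = E(K, 0b0101) = 0b0111; 0b0000 ⊕ 0b0111 = 0b0111.
C[2]: S = E(K, 0b0111) = 0b0110; 0b0101 ⊕ 0b0110 = 0b0011.

C[0] = 0b1101, C[1] = 0b0111, C[2] = 0b0011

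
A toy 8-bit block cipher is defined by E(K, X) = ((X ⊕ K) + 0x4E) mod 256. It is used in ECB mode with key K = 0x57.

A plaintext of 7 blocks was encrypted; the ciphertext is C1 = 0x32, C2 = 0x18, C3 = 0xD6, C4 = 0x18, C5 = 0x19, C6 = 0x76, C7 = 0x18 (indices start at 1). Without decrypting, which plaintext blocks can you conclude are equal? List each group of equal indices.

P2 = P4 = P7

ECB encrypts each block independently with the same key, so equal ciphertext blocks imply equal plaintext blocks.
C2 = C4 = C7 = 0x18, so P2 = P4 = P7.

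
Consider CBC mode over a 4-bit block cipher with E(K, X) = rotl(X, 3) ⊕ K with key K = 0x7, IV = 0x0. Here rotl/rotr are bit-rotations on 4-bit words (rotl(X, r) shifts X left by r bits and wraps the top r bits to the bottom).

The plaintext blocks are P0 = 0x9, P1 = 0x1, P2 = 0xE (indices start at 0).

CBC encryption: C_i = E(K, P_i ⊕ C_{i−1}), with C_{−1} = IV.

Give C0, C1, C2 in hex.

C0: P0 ⊕ 0x0 = 0x9; E(K, 0x9) = 0xB.
C1: P1 ⊕ 0xB = 0xA; E(K, 0xA) = 0x2.
C2: P2 ⊕ 0x2 = 0xC; E(K, 0xC) = 0x1.

C0 = 0xB, C1 = 0x2, C2 = 0x1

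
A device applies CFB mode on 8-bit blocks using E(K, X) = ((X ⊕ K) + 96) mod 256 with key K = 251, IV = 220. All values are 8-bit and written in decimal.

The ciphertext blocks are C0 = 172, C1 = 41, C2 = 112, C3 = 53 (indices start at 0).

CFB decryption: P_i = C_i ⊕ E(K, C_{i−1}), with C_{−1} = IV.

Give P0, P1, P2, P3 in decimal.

P0: E(K, 220) = 135; 172 ⊕ 135 = 43.
P1: E(K, 172) = 183; 41 ⊕ 183 = 158.
P2: E(K, 41) = 50; 112 ⊕ 50 = 66.
P3: E(K, 112) = 235; 53 ⊕ 235 = 222.

P0 = 43, P1 = 158, P2 = 66, P3 = 222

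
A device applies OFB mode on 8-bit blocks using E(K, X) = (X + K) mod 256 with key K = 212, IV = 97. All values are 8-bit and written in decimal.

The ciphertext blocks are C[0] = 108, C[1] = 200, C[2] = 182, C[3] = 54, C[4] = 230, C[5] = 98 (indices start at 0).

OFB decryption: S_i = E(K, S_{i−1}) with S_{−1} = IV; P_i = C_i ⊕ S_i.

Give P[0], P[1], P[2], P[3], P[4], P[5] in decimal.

P[0]: S = E(K, 97) = 53; 108 ⊕ 53 = 89.
P[1]: S = E(K, 53) = 9; 200 ⊕ 9 = 193.
P[2]: S = E(K, 9) = 221; 182 ⊕ 221 = 107.
P[3]: S = E(K, 221) = 177; 54 ⊕ 177 = 135.
P[4]: S = E(K, 177) = 133; 230 ⊕ 133 = 99.
P[5]: S = E(K, 133) = 89; 98 ⊕ 89 = 59.

P[0] = 89, P[1] = 193, P[2] = 107, P[3] = 135, P[4] = 99, P[5] = 59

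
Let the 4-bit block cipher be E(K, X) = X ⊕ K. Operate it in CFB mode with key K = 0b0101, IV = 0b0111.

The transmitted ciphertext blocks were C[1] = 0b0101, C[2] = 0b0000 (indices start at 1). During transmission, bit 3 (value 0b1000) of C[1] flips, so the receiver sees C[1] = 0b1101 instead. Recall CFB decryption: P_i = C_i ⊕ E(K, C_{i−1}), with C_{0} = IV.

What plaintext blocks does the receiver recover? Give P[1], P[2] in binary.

Only C[1] changed, to 0b1101. In CFB, a change in C_i flips the same bit in P_i and garbles P_{i+1}. Decrypting the received ciphertext:
P[1]: E(K, 0b0111) = 0b0010; 0b1101 ⊕ 0b0010 = 0b1111.
P[2]: E(K, 0b1101) = 0b1000; 0b0000 ⊕ 0b1000 = 0b1000.
Blocks that differ from the original plaintext: P[1], P[2].

P[1] = 0b1111, P[2] = 0b1000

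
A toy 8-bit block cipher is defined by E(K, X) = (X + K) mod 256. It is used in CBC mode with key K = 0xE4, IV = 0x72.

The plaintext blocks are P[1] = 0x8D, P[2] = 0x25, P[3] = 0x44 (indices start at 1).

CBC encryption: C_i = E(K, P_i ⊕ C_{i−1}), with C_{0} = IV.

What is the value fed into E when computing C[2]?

0xC6

C[1]: P[1] ⊕ 0x72 = 0xFF; E(K, 0xFF) = 0xE3.
C[2]: P[2] ⊕ 0xE3 = 0xC6; E(K, 0xC6) = 0xAA.
So the input to E for block [2] is 0xC6.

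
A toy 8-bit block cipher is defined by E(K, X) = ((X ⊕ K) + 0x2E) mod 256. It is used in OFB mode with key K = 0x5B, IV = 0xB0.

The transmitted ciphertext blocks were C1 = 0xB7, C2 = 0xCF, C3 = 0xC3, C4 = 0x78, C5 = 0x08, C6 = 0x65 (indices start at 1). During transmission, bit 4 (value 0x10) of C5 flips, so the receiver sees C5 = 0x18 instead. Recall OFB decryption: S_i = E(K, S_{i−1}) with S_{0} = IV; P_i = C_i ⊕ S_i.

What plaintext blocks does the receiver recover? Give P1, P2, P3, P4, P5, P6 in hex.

Only C5 changed, to 0x18. In OFB, a change in C_i flips the same bit in P_i only; the keystream is unaffected. Decrypting the received ciphertext:
P1: S = E(K, 0xB0) = 0x19; 0xB7 ⊕ 0x19 = 0xAE.
P2: S = E(K, 0x19) = 0x70; 0xCF ⊕ 0x70 = 0xBF.
P3: S = E(K, 0x70) = 0x59; 0xC3 ⊕ 0x59 = 0x9A.
P4: S = E(K, 0x59) = 0x30; 0x78 ⊕ 0x30 = 0x48.
P5: S = E(K, 0x30) = 0x99; 0x18 ⊕ 0x99 = 0x81.
P6: S = E(K, 0x99) = 0xF0; 0x65 ⊕ 0xF0 = 0x95.
Blocks that differ from the original plaintext: P5.

P1 = 0xAE, P2 = 0xBF, P3 = 0x9A, P4 = 0x48, P5 = 0x81, P6 = 0x95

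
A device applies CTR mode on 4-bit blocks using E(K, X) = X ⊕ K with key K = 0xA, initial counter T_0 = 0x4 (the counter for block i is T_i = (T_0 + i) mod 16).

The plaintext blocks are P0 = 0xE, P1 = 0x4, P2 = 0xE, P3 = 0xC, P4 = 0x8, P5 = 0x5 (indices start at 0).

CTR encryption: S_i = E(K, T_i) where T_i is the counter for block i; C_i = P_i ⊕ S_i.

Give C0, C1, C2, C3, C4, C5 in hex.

C0 = 0x0, C1 = 0xB, C2 = 0x2, C3 = 0x1, C4 = 0xA, C5 = 0x6

C0: T = 0x4, S = E(K, T) = 0xE; 0xE ⊕ 0xE = 0x0.
C1: T = 0x5, S = E(K, T) = 0xF; 0x4 ⊕ 0xF = 0xB.
C2: T = 0x6, S = E(K, T) = 0xC; 0xE ⊕ 0xC = 0x2.
C3: T = 0x7, S = E(K, T) = 0xD; 0xC ⊕ 0xD = 0x1.
C4: T = 0x8, S = E(K, T) = 0x2; 0x8 ⊕ 0x2 = 0xA.
C5: T = 0x9, S = E(K, T) = 0x3; 0x5 ⊕ 0x3 = 0x6.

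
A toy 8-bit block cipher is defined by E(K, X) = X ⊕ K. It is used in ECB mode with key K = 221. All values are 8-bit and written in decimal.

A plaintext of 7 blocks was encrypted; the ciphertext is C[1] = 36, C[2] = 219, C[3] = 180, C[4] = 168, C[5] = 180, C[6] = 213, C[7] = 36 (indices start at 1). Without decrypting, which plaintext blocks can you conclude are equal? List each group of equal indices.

ECB encrypts each block independently with the same key, so equal ciphertext blocks imply equal plaintext blocks.
C[1] = C[7] = 36, so P[1] = P[7].
C[3] = C[5] = 180, so P[3] = P[5].

P[1] = P[7]; P[3] = P[5]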